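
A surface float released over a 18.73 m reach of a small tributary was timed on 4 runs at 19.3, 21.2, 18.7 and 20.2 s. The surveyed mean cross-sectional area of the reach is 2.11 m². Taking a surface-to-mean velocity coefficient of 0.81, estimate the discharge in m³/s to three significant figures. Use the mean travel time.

t̄ = (19.3 + 21.2 + 18.7 + 20.2) / 4 = 19.85 s
v_surface = L / t̄ = 18.73 / 19.85 = 0.9436 m/s
v_mean = 0.81 × 0.9436 = 0.7643 m/s
Q = A × v_mean = 2.11 × 0.7643 = 1.613 m³/s

1.61 m³/s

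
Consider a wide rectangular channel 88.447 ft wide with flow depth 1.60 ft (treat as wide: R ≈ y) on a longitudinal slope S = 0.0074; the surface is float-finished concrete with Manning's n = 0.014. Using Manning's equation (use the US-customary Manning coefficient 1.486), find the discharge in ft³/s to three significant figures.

A = b·y = 88.447 × 1.60 = 141.5 ft²
Wide channel: R ≈ y = 1.60 ft
Q = (1.486/n)·A·R^(2/3)·S^(1/2) = (1.486/0.014) × 141.5 × 1.600^(2/3) × 0.0074^(1/2) = 1768 ft³/s

1770 ft³/s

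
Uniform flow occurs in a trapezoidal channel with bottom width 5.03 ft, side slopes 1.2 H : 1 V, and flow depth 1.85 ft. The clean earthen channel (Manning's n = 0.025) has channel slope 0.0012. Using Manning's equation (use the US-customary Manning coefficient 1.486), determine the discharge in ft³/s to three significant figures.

31.9 ft³/s

A = (b + z·y)·y = (5.03 + 1.2×1.85)×1.85 = 13.41 ft²
P = b + 2y√(1+z²) = 5.03 + 2×1.85×√(1+1.2²) = 10.81 ft
R = A/P = 13.41/10.81 = 1.241 ft
Q = (1.486/n)·A·R^(2/3)·S^(1/2) = (1.486/0.025) × 13.41 × 1.241^(2/3) × 0.0012^(1/2) = 31.89 ft³/s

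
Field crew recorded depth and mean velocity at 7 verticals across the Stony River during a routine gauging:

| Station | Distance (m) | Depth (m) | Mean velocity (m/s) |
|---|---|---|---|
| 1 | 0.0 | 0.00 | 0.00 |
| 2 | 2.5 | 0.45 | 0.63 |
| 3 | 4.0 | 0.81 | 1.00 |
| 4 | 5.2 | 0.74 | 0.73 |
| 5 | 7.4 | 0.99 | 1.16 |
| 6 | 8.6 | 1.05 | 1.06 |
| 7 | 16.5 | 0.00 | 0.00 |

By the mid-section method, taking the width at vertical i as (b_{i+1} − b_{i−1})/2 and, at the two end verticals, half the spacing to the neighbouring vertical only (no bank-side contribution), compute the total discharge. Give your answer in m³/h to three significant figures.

34500 m³/h

w_2 = (4.0 − 0.0)/2 = 2 m; q_2 = 0.63 × 0.45 × 2 = 0.5670 m³/s
w_3 = (5.2 − 2.5)/2 = 1.35 m; q_3 = 1.00 × 0.81 × 1.35 = 1.094 m³/s
w_4 = (7.4 − 4.0)/2 = 1.7 m; q_4 = 0.73 × 0.74 × 1.7 = 0.9183 m³/s
w_5 = (8.6 − 5.2)/2 = 1.7 m; q_5 = 1.16 × 0.99 × 1.7 = 1.952 m³/s
w_6 = (16.5 − 7.4)/2 = 4.55 m; q_6 = 1.06 × 1.05 × 4.55 = 5.064 m³/s
Stations 1, 7 contribute zero (depth or velocity is 0).
Q = Σ qᵢ = 9.595 m³/s
= 9.595 × 3600 = 34540 m³/h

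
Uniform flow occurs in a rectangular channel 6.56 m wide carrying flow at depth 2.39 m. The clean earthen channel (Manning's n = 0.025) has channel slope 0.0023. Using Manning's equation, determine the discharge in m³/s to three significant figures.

A = b·y = 6.56 × 2.39 = 15.68 m²
P = b + 2y = 6.56 + 2×2.39 = 11.34 m
R = A/P = 15.68/11.34 = 1.383 m
Q = (1/n)·A·R^(2/3)·S^(1/2) = (1/0.025) × 15.68 × 1.383^(2/3) × 0.0023^(1/2) = 37.33 m³/s

37.3 m³/s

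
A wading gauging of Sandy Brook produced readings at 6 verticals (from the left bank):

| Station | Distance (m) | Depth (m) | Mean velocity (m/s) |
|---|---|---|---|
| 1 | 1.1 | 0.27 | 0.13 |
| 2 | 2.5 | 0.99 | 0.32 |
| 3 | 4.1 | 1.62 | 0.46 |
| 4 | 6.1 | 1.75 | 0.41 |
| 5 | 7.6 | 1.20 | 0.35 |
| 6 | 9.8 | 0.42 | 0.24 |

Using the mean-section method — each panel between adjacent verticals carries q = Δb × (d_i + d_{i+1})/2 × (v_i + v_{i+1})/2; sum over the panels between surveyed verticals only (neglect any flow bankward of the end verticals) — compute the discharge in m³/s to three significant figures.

3.85 m³/s

Panel 1-2: Δb = 1.4 m, d̄ = (0.27+0.99)/2 = 0.63, v̄ = (0.13+0.32)/2 = 0.225 → q = 1.4×0.63×0.225 = 0.1985 m³/s
Panel 2-3: Δb = 1.6 m, d̄ = (0.99+1.62)/2 = 1.305, v̄ = (0.32+0.46)/2 = 0.39 → q = 1.6×1.305×0.39 = 0.8143 m³/s
Panel 3-4: Δb = 2 m, d̄ = (1.62+1.75)/2 = 1.685, v̄ = (0.46+0.41)/2 = 0.435 → q = 2×1.685×0.435 = 1.466 m³/s
Panel 4-5: Δb = 1.5 m, d̄ = (1.75+1.20)/2 = 1.475, v̄ = (0.41+0.35)/2 = 0.38 → q = 1.5×1.475×0.38 = 0.8408 m³/s
Panel 5-6: Δb = 2.2 m, d̄ = (1.20+0.42)/2 = 0.81, v̄ = (0.35+0.24)/2 = 0.295 → q = 2.2×0.81×0.295 = 0.5257 m³/s
Q = Σ q = 3.845 m³/s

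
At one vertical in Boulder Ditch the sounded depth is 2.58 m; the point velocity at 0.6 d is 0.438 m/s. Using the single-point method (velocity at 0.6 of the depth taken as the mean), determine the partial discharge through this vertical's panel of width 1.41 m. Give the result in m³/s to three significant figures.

v̄ = v₀.₆ = 0.438 m/s
q = v̄ × d × w = 0.4380 × 2.58 × 1.41 = 1.593 m³/s

1.59 m³/s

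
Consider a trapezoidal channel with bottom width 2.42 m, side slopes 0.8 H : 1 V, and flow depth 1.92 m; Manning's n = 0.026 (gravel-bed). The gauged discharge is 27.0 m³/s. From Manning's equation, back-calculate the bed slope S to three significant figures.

0.00816

A = (b + z·y)·y = (2.42 + 0.8×1.92)×1.92 = 7.596 m²
P = b + 2y√(1+z²) = 2.42 + 2×1.92×√(1+0.8²) = 7.338 m
R = A/P = 7.596/7.338 = 1.035 m
S = (Q·n / (1·A·R^(2/3)))² = (27.0×0.026 / (1×7.596×1.023))² = 0.008157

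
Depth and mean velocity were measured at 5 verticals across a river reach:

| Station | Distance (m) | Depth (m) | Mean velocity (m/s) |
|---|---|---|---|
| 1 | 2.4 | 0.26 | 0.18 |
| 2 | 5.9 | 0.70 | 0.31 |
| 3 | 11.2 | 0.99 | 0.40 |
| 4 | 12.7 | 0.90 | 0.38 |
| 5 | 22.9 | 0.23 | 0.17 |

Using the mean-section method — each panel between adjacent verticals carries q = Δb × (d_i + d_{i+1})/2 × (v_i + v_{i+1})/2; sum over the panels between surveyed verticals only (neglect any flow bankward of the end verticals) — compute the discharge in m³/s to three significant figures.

4.14 m³/s

Panel 1-2: Δb = 3.5 m, d̄ = (0.26+0.70)/2 = 0.48, v̄ = (0.18+0.31)/2 = 0.245 → q = 3.5×0.48×0.245 = 0.4116 m³/s
Panel 2-3: Δb = 5.3 m, d̄ = (0.70+0.99)/2 = 0.845, v̄ = (0.31+0.40)/2 = 0.355 → q = 5.3×0.845×0.355 = 1.590 m³/s
Panel 3-4: Δb = 1.5 m, d̄ = (0.99+0.90)/2 = 0.945, v̄ = (0.40+0.38)/2 = 0.39 → q = 1.5×0.945×0.39 = 0.5528 m³/s
Panel 4-5: Δb = 10.2 m, d̄ = (0.90+0.23)/2 = 0.565, v̄ = (0.38+0.17)/2 = 0.275 → q = 10.2×0.565×0.275 = 1.585 m³/s
Q = Σ q = 4.139 m³/s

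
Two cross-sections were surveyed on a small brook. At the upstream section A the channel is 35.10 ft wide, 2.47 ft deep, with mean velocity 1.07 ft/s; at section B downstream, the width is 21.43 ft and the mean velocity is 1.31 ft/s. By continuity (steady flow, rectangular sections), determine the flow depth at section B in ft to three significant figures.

3.30 ft

Q = A₁V₁ = (35.10×2.47) × 1.07 = 92.77 ft³/s
d₂ = Q/(b₂ V₂) = 92.77/(21.43×1.31) = 3.304 ft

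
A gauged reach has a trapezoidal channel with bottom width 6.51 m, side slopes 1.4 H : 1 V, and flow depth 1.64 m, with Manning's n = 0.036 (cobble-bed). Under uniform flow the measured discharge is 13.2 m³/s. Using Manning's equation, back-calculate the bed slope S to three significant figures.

A = (b + z·y)·y = (6.51 + 1.4×1.64)×1.64 = 14.44 m²
P = b + 2y√(1+z²) = 6.51 + 2×1.64×√(1+1.4²) = 12.15 m
R = A/P = 14.44/12.15 = 1.188 m
S = (Q·n / (1·A·R^(2/3)))² = (13.2×0.036 / (1×14.44×1.122))² = 0.0008602

0.000860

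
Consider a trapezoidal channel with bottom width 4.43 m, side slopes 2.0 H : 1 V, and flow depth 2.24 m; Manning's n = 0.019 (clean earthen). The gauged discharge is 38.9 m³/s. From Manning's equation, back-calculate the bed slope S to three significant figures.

A = (b + z·y)·y = (4.43 + 2.0×2.24)×2.24 = 19.96 m²
P = b + 2y√(1+z²) = 4.43 + 2×2.24×√(1+2.0²) = 14.45 m
R = A/P = 19.96/14.45 = 1.381 m
S = (Q·n / (1·A·R^(2/3)))² = (38.9×0.019 / (1×19.96×1.240))² = 0.0008913

0.000891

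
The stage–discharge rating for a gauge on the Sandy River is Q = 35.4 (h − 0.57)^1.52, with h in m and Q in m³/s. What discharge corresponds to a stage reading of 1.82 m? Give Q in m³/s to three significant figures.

49.7 m³/s

Q = 35.4 × (1.82 − 0.57)^1.52 = 35.4 × 1.25^1.52 = 49.69 m³/s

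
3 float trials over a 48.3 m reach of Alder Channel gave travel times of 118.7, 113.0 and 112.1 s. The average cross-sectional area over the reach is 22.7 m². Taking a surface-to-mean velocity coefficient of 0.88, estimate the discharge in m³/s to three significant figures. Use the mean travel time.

t̄ = (118.7 + 113.0 + 112.1) / 3 = 114.6 s
v_surface = L / t̄ = 48.3 / 114.6 = 0.4215 m/s
v_mean = 0.88 × 0.4215 = 0.3709 m/s
Q = A × v_mean = 22.7 × 0.3709 = 8.419 m³/s

8.42 m³/s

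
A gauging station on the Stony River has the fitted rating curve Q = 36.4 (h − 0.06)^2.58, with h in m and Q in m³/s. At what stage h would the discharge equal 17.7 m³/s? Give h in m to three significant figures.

0.816 m

h − h₀ = (Q/C)^(1/b) = (17.7/36.4)^(1/2.58) = 0.7562 m
h = 0.06 + 0.7562 = 0.8162 m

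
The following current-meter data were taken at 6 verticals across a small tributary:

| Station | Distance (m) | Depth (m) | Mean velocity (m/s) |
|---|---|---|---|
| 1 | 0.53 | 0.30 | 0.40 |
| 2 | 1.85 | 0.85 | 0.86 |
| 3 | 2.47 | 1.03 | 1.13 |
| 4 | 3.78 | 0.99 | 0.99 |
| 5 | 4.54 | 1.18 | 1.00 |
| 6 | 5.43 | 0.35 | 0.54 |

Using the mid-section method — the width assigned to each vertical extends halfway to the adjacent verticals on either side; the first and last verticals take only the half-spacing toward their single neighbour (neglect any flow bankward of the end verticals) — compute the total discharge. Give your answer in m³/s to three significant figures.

3.98 m³/s

w_1 = (1.85 − 0.53)/2 = 0.66 m; q_1 = 0.40 × 0.30 × 0.66 = 0.07920 m³/s
w_2 = (2.47 − 0.53)/2 = 0.97 m; q_2 = 0.86 × 0.85 × 0.97 = 0.7091 m³/s
w_3 = (3.78 − 1.85)/2 = 0.965 m; q_3 = 1.13 × 1.03 × 0.965 = 1.123 m³/s
w_4 = (4.54 − 2.47)/2 = 1.035 m; q_4 = 0.99 × 0.99 × 1.035 = 1.014 m³/s
w_5 = (5.43 − 3.78)/2 = 0.825 m; q_5 = 1.00 × 1.18 × 0.825 = 0.9735 m³/s
w_6 = (5.43 − 4.54)/2 = 0.445 m; q_6 = 0.54 × 0.35 × 0.445 = 0.08411 m³/s
Q = Σ qᵢ = 3.983 m³/s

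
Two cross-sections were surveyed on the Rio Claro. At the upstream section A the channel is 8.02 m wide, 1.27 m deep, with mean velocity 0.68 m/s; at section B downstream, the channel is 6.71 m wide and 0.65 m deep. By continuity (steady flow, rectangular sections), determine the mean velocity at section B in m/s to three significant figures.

1.59 m/s

Q = A₁V₁ = (8.02×1.27) × 0.68 = 6.926 m³/s
A₂ = 6.71 × 0.65 = 4.362 m²
V₂ = Q/A₂ = 6.926/4.362 = 1.588 m/s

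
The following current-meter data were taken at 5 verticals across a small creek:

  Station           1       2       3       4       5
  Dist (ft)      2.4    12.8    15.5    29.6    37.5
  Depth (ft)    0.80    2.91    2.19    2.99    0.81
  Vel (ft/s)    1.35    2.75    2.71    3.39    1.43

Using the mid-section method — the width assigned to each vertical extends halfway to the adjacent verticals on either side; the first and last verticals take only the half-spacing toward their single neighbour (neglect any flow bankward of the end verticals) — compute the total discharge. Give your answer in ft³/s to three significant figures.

224 ft³/s

w_1 = (12.8 − 2.4)/2 = 5.2 ft; q_1 = 1.35 × 0.80 × 5.2 = 5.616 ft³/s
w_2 = (15.5 − 2.4)/2 = 6.55 ft; q_2 = 2.75 × 2.91 × 6.55 = 52.42 ft³/s
w_3 = (29.6 − 12.8)/2 = 8.4 ft; q_3 = 2.71 × 2.19 × 8.4 = 49.85 ft³/s
w_4 = (37.5 − 15.5)/2 = 11 ft; q_4 = 3.39 × 2.99 × 11 = 111.5 ft³/s
w_5 = (37.5 − 29.6)/2 = 3.95 ft; q_5 = 1.43 × 0.81 × 3.95 = 4.575 ft³/s
Q = Σ qᵢ = 224.0 ft³/s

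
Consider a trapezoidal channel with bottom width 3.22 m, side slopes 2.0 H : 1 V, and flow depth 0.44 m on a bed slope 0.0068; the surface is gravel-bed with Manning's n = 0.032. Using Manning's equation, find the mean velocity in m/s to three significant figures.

1.27 m/s

A = (b + z·y)·y = (3.22 + 2.0×0.44)×0.44 = 1.804 m²
P = b + 2y√(1+z²) = 3.22 + 2×0.44×√(1+2.0²) = 5.188 m
R = A/P = 1.804/5.188 = 0.3477 m
Q = (1/n)·A·R^(2/3)·S^(1/2) = (1/0.032) × 1.804 × 0.3477^(2/3) × 0.0068^(1/2) = 2.299 m³/s
V = Q/A = 2.299/1.804 = 1.274 m/s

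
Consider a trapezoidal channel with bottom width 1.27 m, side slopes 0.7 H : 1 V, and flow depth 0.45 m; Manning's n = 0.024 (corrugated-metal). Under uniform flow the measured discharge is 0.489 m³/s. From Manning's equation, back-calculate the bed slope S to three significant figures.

A = (b + z·y)·y = (1.27 + 0.7×0.45)×0.45 = 0.7133 m²
P = b + 2y√(1+z²) = 1.27 + 2×0.45×√(1+0.7²) = 2.369 m
R = A/P = 0.7133/2.369 = 0.3011 m
S = (Q·n / (1·A·R^(2/3)))² = (0.489×0.024 / (1×0.7133×0.4493))² = 0.001341

0.00134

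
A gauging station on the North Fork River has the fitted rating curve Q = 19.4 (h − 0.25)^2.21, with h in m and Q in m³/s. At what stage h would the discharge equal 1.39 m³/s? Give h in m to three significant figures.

0.553 m

h − h₀ = (Q/C)^(1/b) = (1.39/19.4)^(1/2.21) = 0.3034 m
h = 0.25 + 0.3034 = 0.5534 m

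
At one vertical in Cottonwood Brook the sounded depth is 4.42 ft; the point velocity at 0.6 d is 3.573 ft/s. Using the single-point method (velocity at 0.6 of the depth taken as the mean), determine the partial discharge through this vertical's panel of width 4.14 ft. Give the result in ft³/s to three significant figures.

v̄ = v₀.₆ = 3.573 ft/s
q = v̄ × d × w = 3.573 × 4.42 × 4.14 = 65.38 ft³/s

65.4 ft³/s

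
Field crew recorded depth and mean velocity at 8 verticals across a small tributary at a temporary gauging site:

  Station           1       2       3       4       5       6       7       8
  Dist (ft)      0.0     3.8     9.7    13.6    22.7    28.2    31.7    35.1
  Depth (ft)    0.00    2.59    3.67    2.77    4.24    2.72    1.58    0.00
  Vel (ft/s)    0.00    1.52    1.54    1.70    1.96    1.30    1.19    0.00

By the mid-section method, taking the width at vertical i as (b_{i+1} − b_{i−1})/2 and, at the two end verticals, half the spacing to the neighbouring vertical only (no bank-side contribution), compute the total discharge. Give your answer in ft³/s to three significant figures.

w_2 = (9.7 − 0.0)/2 = 4.85 ft; q_2 = 1.52 × 2.59 × 4.85 = 19.09 ft³/s
w_3 = (13.6 − 3.8)/2 = 4.9 ft; q_3 = 1.54 × 3.67 × 4.9 = 27.69 ft³/s
w_4 = (22.7 − 9.7)/2 = 6.5 ft; q_4 = 1.70 × 2.77 × 6.5 = 30.61 ft³/s
w_5 = (28.2 − 13.6)/2 = 7.3 ft; q_5 = 1.96 × 4.24 × 7.3 = 60.67 ft³/s
w_6 = (31.7 − 22.7)/2 = 4.5 ft; q_6 = 1.30 × 2.72 × 4.5 = 15.91 ft³/s
w_7 = (35.1 − 28.2)/2 = 3.45 ft; q_7 = 1.19 × 1.58 × 3.45 = 6.487 ft³/s
Stations 1, 8 contribute zero (depth or velocity is 0).
Q = Σ qᵢ = 160.5 ft³/s

160 ft³/s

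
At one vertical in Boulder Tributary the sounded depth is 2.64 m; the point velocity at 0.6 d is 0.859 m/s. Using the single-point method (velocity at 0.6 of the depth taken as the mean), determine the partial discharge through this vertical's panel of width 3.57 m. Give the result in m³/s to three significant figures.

v̄ = v₀.₆ = 0.859 m/s
q = v̄ × d × w = 0.8590 × 2.64 × 3.57 = 8.096 m³/s

8.10 m³/s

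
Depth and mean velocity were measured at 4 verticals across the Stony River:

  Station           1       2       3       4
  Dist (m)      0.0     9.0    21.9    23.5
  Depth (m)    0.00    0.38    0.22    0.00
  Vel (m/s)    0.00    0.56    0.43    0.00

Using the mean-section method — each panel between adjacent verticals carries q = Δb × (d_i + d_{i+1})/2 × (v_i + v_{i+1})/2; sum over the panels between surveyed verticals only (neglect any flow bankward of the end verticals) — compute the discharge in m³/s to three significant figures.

2.43 m³/s

Panel 1-2: Δb = 9 m, d̄ = (0.00+0.38)/2 = 0.19, v̄ = (0.00+0.56)/2 = 0.28 → q = 9×0.19×0.28 = 0.4788 m³/s
Panel 2-3: Δb = 12.9 m, d̄ = (0.38+0.22)/2 = 0.3, v̄ = (0.56+0.43)/2 = 0.495 → q = 12.9×0.3×0.495 = 1.916 m³/s
Panel 3-4: Δb = 1.6 m, d̄ = (0.22+0.00)/2 = 0.11, v̄ = (0.43+0.00)/2 = 0.215 → q = 1.6×0.11×0.215 = 0.03784 m³/s
Q = Σ q = 2.432 m³/s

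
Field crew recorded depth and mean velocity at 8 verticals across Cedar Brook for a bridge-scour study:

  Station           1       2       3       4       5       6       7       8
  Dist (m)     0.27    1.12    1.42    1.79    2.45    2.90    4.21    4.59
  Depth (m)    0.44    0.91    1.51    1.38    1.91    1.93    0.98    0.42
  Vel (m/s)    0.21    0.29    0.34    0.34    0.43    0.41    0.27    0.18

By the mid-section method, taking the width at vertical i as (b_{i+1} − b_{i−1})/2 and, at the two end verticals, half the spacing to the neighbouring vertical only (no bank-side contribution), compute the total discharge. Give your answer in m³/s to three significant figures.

1.99 m³/s

w_1 = (1.12 − 0.27)/2 = 0.425 m; q_1 = 0.21 × 0.44 × 0.425 = 0.03927 m³/s
w_2 = (1.42 − 0.27)/2 = 0.575 m; q_2 = 0.29 × 0.91 × 0.575 = 0.1517 m³/s
w_3 = (1.79 − 1.12)/2 = 0.335 m; q_3 = 0.34 × 1.51 × 0.335 = 0.1720 m³/s
w_4 = (2.45 − 1.42)/2 = 0.515 m; q_4 = 0.34 × 1.38 × 0.515 = 0.2416 m³/s
w_5 = (2.90 − 1.79)/2 = 0.555 m; q_5 = 0.43 × 1.91 × 0.555 = 0.4558 m³/s
w_6 = (4.21 − 2.45)/2 = 0.88 m; q_6 = 0.41 × 1.93 × 0.88 = 0.6963 m³/s
w_7 = (4.59 − 2.90)/2 = 0.845 m; q_7 = 0.27 × 0.98 × 0.845 = 0.2236 m³/s
w_8 = (4.59 − 4.21)/2 = 0.19 m; q_8 = 0.18 × 0.42 × 0.19 = 0.01436 m³/s
Q = Σ qᵢ = 1.995 m³/s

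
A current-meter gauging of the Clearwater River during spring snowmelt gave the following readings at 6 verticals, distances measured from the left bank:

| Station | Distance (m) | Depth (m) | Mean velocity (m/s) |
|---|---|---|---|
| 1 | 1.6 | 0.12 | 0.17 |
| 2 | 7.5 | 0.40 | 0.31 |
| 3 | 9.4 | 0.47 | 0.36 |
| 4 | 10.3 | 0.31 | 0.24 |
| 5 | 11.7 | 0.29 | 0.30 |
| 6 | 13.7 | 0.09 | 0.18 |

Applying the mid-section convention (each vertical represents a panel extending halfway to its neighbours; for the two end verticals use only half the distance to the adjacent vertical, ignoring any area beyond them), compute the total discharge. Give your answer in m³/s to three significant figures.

1.03 m³/s

w_1 = (7.5 − 1.6)/2 = 2.95 m; q_1 = 0.17 × 0.12 × 2.95 = 0.06018 m³/s
w_2 = (9.4 − 1.6)/2 = 3.9 m; q_2 = 0.31 × 0.40 × 3.9 = 0.4836 m³/s
w_3 = (10.3 − 7.5)/2 = 1.4 m; q_3 = 0.36 × 0.47 × 1.4 = 0.2369 m³/s
w_4 = (11.7 − 9.4)/2 = 1.15 m; q_4 = 0.24 × 0.31 × 1.15 = 0.08556 m³/s
w_5 = (13.7 − 10.3)/2 = 1.7 m; q_5 = 0.30 × 0.29 × 1.7 = 0.1479 m³/s
w_6 = (13.7 − 11.7)/2 = 1 m; q_6 = 0.18 × 0.09 × 1 = 0.01620 m³/s
Q = Σ qᵢ = 1.030 m³/s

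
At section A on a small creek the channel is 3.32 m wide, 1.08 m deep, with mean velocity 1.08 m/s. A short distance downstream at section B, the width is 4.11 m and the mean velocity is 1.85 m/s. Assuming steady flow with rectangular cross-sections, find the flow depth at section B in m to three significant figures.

0.509 m

Q = A₁V₁ = (3.32×1.08) × 1.08 = 3.872 m³/s
d₂ = Q/(b₂ V₂) = 3.872/(4.11×1.85) = 0.5093 m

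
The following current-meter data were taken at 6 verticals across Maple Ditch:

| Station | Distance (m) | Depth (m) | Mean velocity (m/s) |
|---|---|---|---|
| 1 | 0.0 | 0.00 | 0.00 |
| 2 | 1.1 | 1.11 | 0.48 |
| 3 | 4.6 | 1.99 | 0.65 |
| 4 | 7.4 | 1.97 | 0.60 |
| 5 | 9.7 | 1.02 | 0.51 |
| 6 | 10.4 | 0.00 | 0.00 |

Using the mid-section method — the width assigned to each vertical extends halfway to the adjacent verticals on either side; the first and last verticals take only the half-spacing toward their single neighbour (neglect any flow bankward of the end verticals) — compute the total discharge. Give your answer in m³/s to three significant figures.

w_2 = (4.6 − 0.0)/2 = 2.3 m; q_2 = 0.48 × 1.11 × 2.3 = 1.225 m³/s
w_3 = (7.4 − 1.1)/2 = 3.15 m; q_3 = 0.65 × 1.99 × 3.15 = 4.075 m³/s
w_4 = (9.7 − 4.6)/2 = 2.55 m; q_4 = 0.60 × 1.97 × 2.55 = 3.014 m³/s
w_5 = (10.4 − 7.4)/2 = 1.5 m; q_5 = 0.51 × 1.02 × 1.5 = 0.7803 m³/s
Stations 1, 6 contribute zero (depth or velocity is 0).
Q = Σ qᵢ = 9.094 m³/s

9.09 m³/s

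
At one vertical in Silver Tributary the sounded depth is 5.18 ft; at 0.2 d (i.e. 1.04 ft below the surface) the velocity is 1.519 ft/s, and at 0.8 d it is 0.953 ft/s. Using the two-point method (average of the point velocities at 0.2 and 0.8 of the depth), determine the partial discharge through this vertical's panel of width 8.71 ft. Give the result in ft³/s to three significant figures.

55.8 ft³/s

v̄ = (1.519 + 0.953) / 2 = 1.236 ft/s
q = v̄ × d × w = 1.236 × 5.18 × 8.71 = 55.77 ft³/s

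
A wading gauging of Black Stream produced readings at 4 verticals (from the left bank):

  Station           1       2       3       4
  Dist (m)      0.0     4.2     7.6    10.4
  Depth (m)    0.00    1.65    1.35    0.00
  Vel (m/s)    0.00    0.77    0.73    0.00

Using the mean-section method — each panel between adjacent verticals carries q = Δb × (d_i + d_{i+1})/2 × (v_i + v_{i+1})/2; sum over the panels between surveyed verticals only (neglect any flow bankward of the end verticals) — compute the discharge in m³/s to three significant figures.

Panel 1-2: Δb = 4.2 m, d̄ = (0.00+1.65)/2 = 0.825, v̄ = (0.00+0.77)/2 = 0.385 → q = 4.2×0.825×0.385 = 1.334 m³/s
Panel 2-3: Δb = 3.4 m, d̄ = (1.65+1.35)/2 = 1.5, v̄ = (0.77+0.73)/2 = 0.75 → q = 3.4×1.5×0.75 = 3.825 m³/s
Panel 3-4: Δb = 2.8 m, d̄ = (1.35+0.00)/2 = 0.675, v̄ = (0.73+0.00)/2 = 0.365 → q = 2.8×0.675×0.365 = 0.6899 m³/s
Q = Σ q = 5.849 m³/s

5.85 m³/s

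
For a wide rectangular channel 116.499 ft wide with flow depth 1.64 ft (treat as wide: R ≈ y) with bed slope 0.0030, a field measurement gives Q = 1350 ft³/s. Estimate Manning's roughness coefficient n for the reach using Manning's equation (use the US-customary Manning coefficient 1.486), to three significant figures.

0.0160

A = b·y = 116.499 × 1.64 = 191.1 ft²
Wide channel: R ≈ y = 1.64 ft
n = (1.486/Q)·A·R^(2/3)·S^(1/2) = (1.486/1350) × 191.1 × 1.391 × 0.05477 = 0.01602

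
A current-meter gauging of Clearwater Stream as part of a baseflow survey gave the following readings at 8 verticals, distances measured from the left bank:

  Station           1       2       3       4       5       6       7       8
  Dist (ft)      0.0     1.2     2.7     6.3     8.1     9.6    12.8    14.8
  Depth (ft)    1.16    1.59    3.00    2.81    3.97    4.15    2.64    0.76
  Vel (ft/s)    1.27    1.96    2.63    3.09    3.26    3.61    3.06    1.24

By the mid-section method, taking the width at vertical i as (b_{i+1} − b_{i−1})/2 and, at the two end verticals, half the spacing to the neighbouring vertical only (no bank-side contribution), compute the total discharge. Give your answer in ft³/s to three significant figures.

w_1 = (1.2 − 0.0)/2 = 0.6 ft; q_1 = 1.27 × 1.16 × 0.6 = 0.8839 ft³/s
w_2 = (2.7 − 0.0)/2 = 1.35 ft; q_2 = 1.96 × 1.59 × 1.35 = 4.207 ft³/s
w_3 = (6.3 − 1.2)/2 = 2.55 ft; q_3 = 2.63 × 3.00 × 2.55 = 20.12 ft³/s
w_4 = (8.1 − 2.7)/2 = 2.7 ft; q_4 = 3.09 × 2.81 × 2.7 = 23.44 ft³/s
w_5 = (9.6 − 6.3)/2 = 1.65 ft; q_5 = 3.26 × 3.97 × 1.65 = 21.35 ft³/s
w_6 = (12.8 − 8.1)/2 = 2.35 ft; q_6 = 3.61 × 4.15 × 2.35 = 35.21 ft³/s
w_7 = (14.8 − 9.6)/2 = 2.6 ft; q_7 = 3.06 × 2.64 × 2.6 = 21.00 ft³/s
w_8 = (14.8 − 12.8)/2 = 1 ft; q_8 = 1.24 × 0.76 × 1 = 0.9424 ft³/s
Q = Σ qᵢ = 127.2 ft³/s

127 ft³/s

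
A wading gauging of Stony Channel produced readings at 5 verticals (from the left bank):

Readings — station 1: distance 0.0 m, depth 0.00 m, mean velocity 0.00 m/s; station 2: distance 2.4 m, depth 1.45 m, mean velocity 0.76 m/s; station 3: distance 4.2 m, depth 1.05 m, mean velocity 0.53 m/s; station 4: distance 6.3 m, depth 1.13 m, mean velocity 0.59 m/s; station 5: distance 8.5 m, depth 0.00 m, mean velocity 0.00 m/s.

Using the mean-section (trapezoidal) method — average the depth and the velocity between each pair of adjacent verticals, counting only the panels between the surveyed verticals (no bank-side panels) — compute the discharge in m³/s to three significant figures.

3.76 m³/s

Panel 1-2: Δb = 2.4 m, d̄ = (0.00+1.45)/2 = 0.725, v̄ = (0.00+0.76)/2 = 0.38 → q = 2.4×0.725×0.38 = 0.6612 m³/s
Panel 2-3: Δb = 1.8 m, d̄ = (1.45+1.05)/2 = 1.25, v̄ = (0.76+0.53)/2 = 0.645 → q = 1.8×1.25×0.645 = 1.451 m³/s
Panel 3-4: Δb = 2.1 m, d̄ = (1.05+1.13)/2 = 1.09, v̄ = (0.53+0.59)/2 = 0.56 → q = 2.1×1.09×0.56 = 1.282 m³/s
Panel 4-5: Δb = 2.2 m, d̄ = (1.13+0.00)/2 = 0.565, v̄ = (0.59+0.00)/2 = 0.295 → q = 2.2×0.565×0.295 = 0.3667 m³/s
Q = Σ q = 3.761 m³/s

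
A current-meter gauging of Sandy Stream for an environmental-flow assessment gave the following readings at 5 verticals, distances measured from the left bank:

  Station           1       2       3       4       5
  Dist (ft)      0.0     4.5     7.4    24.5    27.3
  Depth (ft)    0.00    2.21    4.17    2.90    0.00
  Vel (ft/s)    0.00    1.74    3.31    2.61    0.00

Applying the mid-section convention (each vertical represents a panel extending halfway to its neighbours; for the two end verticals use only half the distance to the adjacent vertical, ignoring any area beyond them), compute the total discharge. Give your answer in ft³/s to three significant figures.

w_2 = (7.4 − 0.0)/2 = 3.7 ft; q_2 = 1.74 × 2.21 × 3.7 = 14.23 ft³/s
w_3 = (24.5 − 4.5)/2 = 10 ft; q_3 = 3.31 × 4.17 × 10 = 138.0 ft³/s
w_4 = (27.3 − 7.4)/2 = 9.95 ft; q_4 = 2.61 × 2.90 × 9.95 = 75.31 ft³/s
Stations 1, 5 contribute zero (depth or velocity is 0).
Q = Σ qᵢ = 227.6 ft³/s

228 ft³/s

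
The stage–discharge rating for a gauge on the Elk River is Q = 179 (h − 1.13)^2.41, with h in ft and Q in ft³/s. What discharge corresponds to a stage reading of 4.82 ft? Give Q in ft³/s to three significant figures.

Q = 179 × (4.82 − 1.13)^2.41 = 179 × 3.69^2.41 = 4163 ft³/s

4160 ft³/s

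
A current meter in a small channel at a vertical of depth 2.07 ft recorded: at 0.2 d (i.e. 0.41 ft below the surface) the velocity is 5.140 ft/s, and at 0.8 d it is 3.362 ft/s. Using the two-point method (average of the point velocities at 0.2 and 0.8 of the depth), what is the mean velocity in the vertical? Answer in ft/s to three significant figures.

4.25 ft/s

v̄ = (5.140 + 3.362) / 2 = 4.251 ft/s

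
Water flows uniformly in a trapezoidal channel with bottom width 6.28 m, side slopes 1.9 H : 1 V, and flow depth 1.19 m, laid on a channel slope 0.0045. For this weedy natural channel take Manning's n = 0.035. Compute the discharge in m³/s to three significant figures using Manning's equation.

A = (b + z·y)·y = (6.28 + 1.9×1.19)×1.19 = 10.16 m²
P = b + 2y√(1+z²) = 6.28 + 2×1.19×√(1+1.9²) = 11.39 m
R = A/P = 10.16/11.39 = 0.8923 m
Q = (1/n)·A·R^(2/3)·S^(1/2) = (1/0.035) × 10.16 × 0.8923^(2/3) × 0.0045^(1/2) = 18.06 m³/s

18.1 m³/s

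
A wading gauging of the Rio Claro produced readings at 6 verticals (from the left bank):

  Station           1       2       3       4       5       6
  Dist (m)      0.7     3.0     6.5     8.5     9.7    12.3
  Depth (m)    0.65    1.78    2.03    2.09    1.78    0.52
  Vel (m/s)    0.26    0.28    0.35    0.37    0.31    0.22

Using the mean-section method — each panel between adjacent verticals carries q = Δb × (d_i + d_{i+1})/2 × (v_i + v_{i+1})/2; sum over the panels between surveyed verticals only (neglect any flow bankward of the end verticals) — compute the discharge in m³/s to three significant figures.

5.92 m³/s

Panel 1-2: Δb = 2.3 m, d̄ = (0.65+1.78)/2 = 1.215, v̄ = (0.26+0.28)/2 = 0.27 → q = 2.3×1.215×0.27 = 0.7545 m³/s
Panel 2-3: Δb = 3.5 m, d̄ = (1.78+2.03)/2 = 1.905, v̄ = (0.28+0.35)/2 = 0.315 → q = 3.5×1.905×0.315 = 2.100 m³/s
Panel 3-4: Δb = 2 m, d̄ = (2.03+2.09)/2 = 2.06, v̄ = (0.35+0.37)/2 = 0.36 → q = 2×2.06×0.36 = 1.483 m³/s
Panel 4-5: Δb = 1.2 m, d̄ = (2.09+1.78)/2 = 1.935, v̄ = (0.37+0.31)/2 = 0.34 → q = 1.2×1.935×0.34 = 0.7895 m³/s
Panel 5-6: Δb = 2.6 m, d̄ = (1.78+0.52)/2 = 1.15, v̄ = (0.31+0.22)/2 = 0.265 → q = 2.6×1.15×0.265 = 0.7924 m³/s
Q = Σ q = 5.920 m³/s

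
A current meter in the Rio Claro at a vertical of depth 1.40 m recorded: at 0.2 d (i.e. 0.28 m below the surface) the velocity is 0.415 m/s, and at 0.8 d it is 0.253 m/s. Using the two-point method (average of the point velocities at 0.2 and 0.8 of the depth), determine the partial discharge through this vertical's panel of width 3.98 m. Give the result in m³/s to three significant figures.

1.86 m³/s

v̄ = (0.415 + 0.253) / 2 = 0.3340 m/s
q = v̄ × d × w = 0.3340 × 1.40 × 3.98 = 1.861 m³/s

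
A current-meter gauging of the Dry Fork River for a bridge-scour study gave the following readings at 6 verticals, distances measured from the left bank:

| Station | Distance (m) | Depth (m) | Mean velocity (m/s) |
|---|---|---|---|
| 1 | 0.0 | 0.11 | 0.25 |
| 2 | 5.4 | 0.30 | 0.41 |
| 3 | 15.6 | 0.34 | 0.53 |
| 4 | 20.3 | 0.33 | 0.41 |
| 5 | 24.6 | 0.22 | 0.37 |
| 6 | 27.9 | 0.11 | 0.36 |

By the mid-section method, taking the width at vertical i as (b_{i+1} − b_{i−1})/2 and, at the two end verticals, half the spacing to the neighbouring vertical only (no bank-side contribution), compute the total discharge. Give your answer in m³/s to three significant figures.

w_1 = (5.4 − 0.0)/2 = 2.7 m; q_1 = 0.25 × 0.11 × 2.7 = 0.07425 m³/s
w_2 = (15.6 − 0.0)/2 = 7.8 m; q_2 = 0.41 × 0.30 × 7.8 = 0.9594 m³/s
w_3 = (20.3 − 5.4)/2 = 7.45 m; q_3 = 0.53 × 0.34 × 7.45 = 1.342 m³/s
w_4 = (24.6 − 15.6)/2 = 4.5 m; q_4 = 0.41 × 0.33 × 4.5 = 0.6089 m³/s
w_5 = (27.9 − 20.3)/2 = 3.8 m; q_5 = 0.37 × 0.22 × 3.8 = 0.3093 m³/s
w_6 = (27.9 − 24.6)/2 = 1.65 m; q_6 = 0.36 × 0.11 × 1.65 = 0.06534 m³/s
Q = Σ qᵢ = 3.360 m³/s

3.36 m³/s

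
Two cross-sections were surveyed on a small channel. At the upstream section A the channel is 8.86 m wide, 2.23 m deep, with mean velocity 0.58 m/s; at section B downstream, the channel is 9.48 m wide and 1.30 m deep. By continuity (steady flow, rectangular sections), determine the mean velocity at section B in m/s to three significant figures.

0.930 m/s

Q = A₁V₁ = (8.86×2.23) × 0.58 = 11.46 m³/s
A₂ = 9.48 × 1.30 = 12.32 m²
V₂ = Q/A₂ = 11.46/12.32 = 0.9299 m/s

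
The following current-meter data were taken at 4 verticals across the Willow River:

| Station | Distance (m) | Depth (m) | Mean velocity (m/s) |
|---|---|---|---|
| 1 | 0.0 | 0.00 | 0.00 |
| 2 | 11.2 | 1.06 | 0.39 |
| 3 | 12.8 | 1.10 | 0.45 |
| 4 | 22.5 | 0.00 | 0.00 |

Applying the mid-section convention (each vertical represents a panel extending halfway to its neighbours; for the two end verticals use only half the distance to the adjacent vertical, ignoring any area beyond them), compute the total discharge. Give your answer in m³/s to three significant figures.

5.44 m³/s

w_2 = (12.8 − 0.0)/2 = 6.4 m; q_2 = 0.39 × 1.06 × 6.4 = 2.646 m³/s
w_3 = (22.5 − 11.2)/2 = 5.65 m; q_3 = 0.45 × 1.10 × 5.65 = 2.797 m³/s
Stations 1, 4 contribute zero (depth or velocity is 0).
Q = Σ qᵢ = 5.443 m³/s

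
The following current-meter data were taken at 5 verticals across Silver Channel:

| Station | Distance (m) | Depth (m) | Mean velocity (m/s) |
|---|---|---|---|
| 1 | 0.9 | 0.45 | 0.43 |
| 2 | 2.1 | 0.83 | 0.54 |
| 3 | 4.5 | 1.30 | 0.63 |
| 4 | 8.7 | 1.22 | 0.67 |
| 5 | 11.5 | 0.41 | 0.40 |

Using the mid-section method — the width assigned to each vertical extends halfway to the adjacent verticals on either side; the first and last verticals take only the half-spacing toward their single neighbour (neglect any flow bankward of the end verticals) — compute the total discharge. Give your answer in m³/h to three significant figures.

w_1 = (2.1 − 0.9)/2 = 0.6 m; q_1 = 0.43 × 0.45 × 0.6 = 0.1161 m³/s
w_2 = (4.5 − 0.9)/2 = 1.8 m; q_2 = 0.54 × 0.83 × 1.8 = 0.8068 m³/s
w_3 = (8.7 − 2.1)/2 = 3.3 m; q_3 = 0.63 × 1.30 × 3.3 = 2.703 m³/s
w_4 = (11.5 − 4.5)/2 = 3.5 m; q_4 = 0.67 × 1.22 × 3.5 = 2.861 m³/s
w_5 = (11.5 − 8.7)/2 = 1.4 m; q_5 = 0.40 × 0.41 × 1.4 = 0.2296 m³/s
Q = Σ qᵢ = 6.716 m³/s
= 6.716 × 3600 = 24180 m³/h

24200 m³/h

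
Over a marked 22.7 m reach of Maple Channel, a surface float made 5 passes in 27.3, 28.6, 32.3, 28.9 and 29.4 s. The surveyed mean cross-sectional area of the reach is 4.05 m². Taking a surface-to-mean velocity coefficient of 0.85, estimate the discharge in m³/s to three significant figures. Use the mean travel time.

2.67 m³/s

t̄ = (27.3 + 28.6 + 32.3 + 28.9 + 29.4) / 5 = 29.3 s
v_surface = L / t̄ = 22.7 / 29.3 = 0.7747 m/s
v_mean = 0.85 × 0.7747 = 0.6585 m/s
Q = A × v_mean = 4.05 × 0.6585 = 2.667 m³/s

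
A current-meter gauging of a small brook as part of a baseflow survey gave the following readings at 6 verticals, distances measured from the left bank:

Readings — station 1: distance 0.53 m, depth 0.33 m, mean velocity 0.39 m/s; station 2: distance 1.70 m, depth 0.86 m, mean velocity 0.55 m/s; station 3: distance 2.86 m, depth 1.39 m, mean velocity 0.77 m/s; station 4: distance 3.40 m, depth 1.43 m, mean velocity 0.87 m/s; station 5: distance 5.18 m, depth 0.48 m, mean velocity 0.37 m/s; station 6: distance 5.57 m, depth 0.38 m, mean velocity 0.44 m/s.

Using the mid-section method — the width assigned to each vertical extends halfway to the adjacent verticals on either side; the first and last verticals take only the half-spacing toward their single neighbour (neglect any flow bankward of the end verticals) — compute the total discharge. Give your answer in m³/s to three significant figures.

w_1 = (1.70 − 0.53)/2 = 0.585 m; q_1 = 0.39 × 0.33 × 0.585 = 0.07529 m³/s
w_2 = (2.86 − 0.53)/2 = 1.165 m; q_2 = 0.55 × 0.86 × 1.165 = 0.5510 m³/s
w_3 = (3.40 − 1.70)/2 = 0.85 m; q_3 = 0.77 × 1.39 × 0.85 = 0.9098 m³/s
w_4 = (5.18 − 2.86)/2 = 1.16 m; q_4 = 0.87 × 1.43 × 1.16 = 1.443 m³/s
w_5 = (5.57 − 3.40)/2 = 1.085 m; q_5 = 0.37 × 0.48 × 1.085 = 0.1927 m³/s
w_6 = (5.57 − 5.18)/2 = 0.195 m; q_6 = 0.44 × 0.38 × 0.195 = 0.03260 m³/s
Q = Σ qᵢ = 3.205 m³/s

3.20 m³/s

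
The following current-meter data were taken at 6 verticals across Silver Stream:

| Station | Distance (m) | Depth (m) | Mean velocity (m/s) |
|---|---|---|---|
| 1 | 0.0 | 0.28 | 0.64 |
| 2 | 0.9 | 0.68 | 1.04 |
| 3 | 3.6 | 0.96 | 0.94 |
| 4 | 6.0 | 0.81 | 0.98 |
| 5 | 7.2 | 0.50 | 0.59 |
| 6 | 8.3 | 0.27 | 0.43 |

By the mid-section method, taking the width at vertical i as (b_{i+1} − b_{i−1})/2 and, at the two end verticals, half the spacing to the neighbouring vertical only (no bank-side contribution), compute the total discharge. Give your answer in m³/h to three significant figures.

w_1 = (0.9 − 0.0)/2 = 0.45 m; q_1 = 0.64 × 0.28 × 0.45 = 0.08064 m³/s
w_2 = (3.6 − 0.0)/2 = 1.8 m; q_2 = 1.04 × 0.68 × 1.8 = 1.273 m³/s
w_3 = (6.0 − 0.9)/2 = 2.55 m; q_3 = 0.94 × 0.96 × 2.55 = 2.301 m³/s
w_4 = (7.2 − 3.6)/2 = 1.8 m; q_4 = 0.98 × 0.81 × 1.8 = 1.429 m³/s
w_5 = (8.3 − 6.0)/2 = 1.15 m; q_5 = 0.59 × 0.50 × 1.15 = 0.3393 m³/s
w_6 = (8.3 − 7.2)/2 = 0.55 m; q_6 = 0.43 × 0.27 × 0.55 = 0.06386 m³/s
Q = Σ qᵢ = 5.487 m³/s
= 5.487 × 3600 = 19750 m³/h

19800 m³/h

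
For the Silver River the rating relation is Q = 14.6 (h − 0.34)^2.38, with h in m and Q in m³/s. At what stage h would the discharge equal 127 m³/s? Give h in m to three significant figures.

2.82 m

h − h₀ = (Q/C)^(1/b) = (127/14.6)^(1/2.38) = 2.482 m
h = 0.34 + 2.482 = 2.822 m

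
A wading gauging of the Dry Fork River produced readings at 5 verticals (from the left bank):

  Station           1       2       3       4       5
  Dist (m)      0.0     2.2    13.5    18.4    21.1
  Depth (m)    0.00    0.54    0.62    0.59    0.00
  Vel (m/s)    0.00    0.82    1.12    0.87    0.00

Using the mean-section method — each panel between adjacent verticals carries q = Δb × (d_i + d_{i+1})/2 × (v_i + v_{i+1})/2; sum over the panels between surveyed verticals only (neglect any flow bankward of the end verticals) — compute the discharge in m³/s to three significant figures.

Panel 1-2: Δb = 2.2 m, d̄ = (0.00+0.54)/2 = 0.27, v̄ = (0.00+0.82)/2 = 0.41 → q = 2.2×0.27×0.41 = 0.2435 m³/s
Panel 2-3: Δb = 11.3 m, d̄ = (0.54+0.62)/2 = 0.58, v̄ = (0.82+1.12)/2 = 0.97 → q = 11.3×0.58×0.97 = 6.357 m³/s
Panel 3-4: Δb = 4.9 m, d̄ = (0.62+0.59)/2 = 0.605, v̄ = (1.12+0.87)/2 = 0.995 → q = 4.9×0.605×0.995 = 2.950 m³/s
Panel 4-5: Δb = 2.7 m, d̄ = (0.59+0.00)/2 = 0.295, v̄ = (0.87+0.00)/2 = 0.435 → q = 2.7×0.295×0.435 = 0.3465 m³/s
Q = Σ q = 9.897 m³/s

9.90 m³/s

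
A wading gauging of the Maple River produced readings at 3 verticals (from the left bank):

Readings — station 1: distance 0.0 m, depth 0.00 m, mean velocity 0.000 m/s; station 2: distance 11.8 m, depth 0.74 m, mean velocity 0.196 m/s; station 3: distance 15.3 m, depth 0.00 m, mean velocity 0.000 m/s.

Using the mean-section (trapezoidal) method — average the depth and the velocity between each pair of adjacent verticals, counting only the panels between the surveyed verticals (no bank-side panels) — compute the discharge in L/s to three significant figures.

Panel 1-2: Δb = 11.8 m, d̄ = (0.00+0.74)/2 = 0.37, v̄ = (0.000+0.196)/2 = 0.098 → q = 11.8×0.37×0.098 = 0.4279 m³/s
Panel 2-3: Δb = 3.5 m, d̄ = (0.74+0.00)/2 = 0.37, v̄ = (0.196+0.000)/2 = 0.098 → q = 3.5×0.37×0.098 = 0.1269 m³/s
Q = Σ q = 0.5548 m³/s
= 0.5548 × 1000 = 554.8 L/s

555 L/s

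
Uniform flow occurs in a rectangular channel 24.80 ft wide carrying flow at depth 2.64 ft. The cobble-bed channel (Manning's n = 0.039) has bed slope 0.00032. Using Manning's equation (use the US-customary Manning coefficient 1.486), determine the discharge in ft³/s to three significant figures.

A = b·y = 24.80 × 2.64 = 65.47 ft²
P = b + 2y = 24.80 + 2×2.64 = 30.08 ft
R = A/P = 65.47/30.08 = 2.177 ft
Q = (1.486/n)·A·R^(2/3)·S^(1/2) = (1.486/0.039) × 65.47 × 2.177^(2/3) × 0.00032^(1/2) = 74.95 ft³/s

74.9 ft³/s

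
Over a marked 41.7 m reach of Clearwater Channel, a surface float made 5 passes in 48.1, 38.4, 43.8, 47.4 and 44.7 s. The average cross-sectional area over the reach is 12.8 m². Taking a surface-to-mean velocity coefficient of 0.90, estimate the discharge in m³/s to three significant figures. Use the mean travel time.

10.8 m³/s

t̄ = (48.1 + 38.4 + 43.8 + 47.4 + 44.7) / 5 = 44.48 s
v_surface = L / t̄ = 41.7 / 44.48 = 0.9375 m/s
v_mean = 0.90 × 0.9375 = 0.8438 m/s
Q = A × v_mean = 12.8 × 0.8438 = 10.80 m³/s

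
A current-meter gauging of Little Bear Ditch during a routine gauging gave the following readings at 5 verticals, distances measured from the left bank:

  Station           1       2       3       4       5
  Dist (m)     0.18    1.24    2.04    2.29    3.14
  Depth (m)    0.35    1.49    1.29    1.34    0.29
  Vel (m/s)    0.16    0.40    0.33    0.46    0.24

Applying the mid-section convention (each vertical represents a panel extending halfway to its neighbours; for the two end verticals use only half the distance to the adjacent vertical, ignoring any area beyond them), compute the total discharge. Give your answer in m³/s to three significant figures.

1.18 m³/s

w_1 = (1.24 − 0.18)/2 = 0.53 m; q_1 = 0.16 × 0.35 × 0.53 = 0.02968 m³/s
w_2 = (2.04 − 0.18)/2 = 0.93 m; q_2 = 0.40 × 1.49 × 0.93 = 0.5543 m³/s
w_3 = (2.29 − 1.24)/2 = 0.525 m; q_3 = 0.33 × 1.29 × 0.525 = 0.2235 m³/s
w_4 = (3.14 − 2.04)/2 = 0.55 m; q_4 = 0.46 × 1.34 × 0.55 = 0.3390 m³/s
w_5 = (3.14 − 2.29)/2 = 0.425 m; q_5 = 0.24 × 0.29 × 0.425 = 0.02958 m³/s
Q = Σ qᵢ = 1.176 m³/s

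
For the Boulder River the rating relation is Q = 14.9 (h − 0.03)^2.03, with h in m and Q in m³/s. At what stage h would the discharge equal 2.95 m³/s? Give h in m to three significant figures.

0.480 m

h − h₀ = (Q/C)^(1/b) = (2.95/14.9)^(1/2.03) = 0.4503 m
h = 0.03 + 0.4503 = 0.4803 m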